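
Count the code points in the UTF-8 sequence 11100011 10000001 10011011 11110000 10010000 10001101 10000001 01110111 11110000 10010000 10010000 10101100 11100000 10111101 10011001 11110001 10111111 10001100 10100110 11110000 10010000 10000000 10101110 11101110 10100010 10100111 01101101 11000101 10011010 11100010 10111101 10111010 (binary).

11

Byte at offset 0: 0xE3 = 11100011 → 3-byte char (#1). Advance 3.
Byte at offset 3: 0xF0 = 11110000 → 4-byte char (#2). Advance 4.
Byte at offset 7: 0x77 = 01110111 → 1-byte char (#3). Advance 1.
Byte at offset 8: 0xF0 = 11110000 → 4-byte char (#4). Advance 4.
Byte at offset 12: 0xE0 = 11100000 → 3-byte char (#5). Advance 3.
Byte at offset 15: 0xF1 = 11110001 → 4-byte char (#6). Advance 4.
Byte at offset 19: 0xF0 = 11110000 → 4-byte char (#7). Advance 4.
Byte at offset 23: 0xEE = 11101110 → 3-byte char (#8). Advance 3.
Byte at offset 26: 0x6D = 01101101 → 1-byte char (#9). Advance 1.
Byte at offset 27: 0xC5 = 11000101 → 2-byte char (#10). Advance 2.
Byte at offset 29: 0xE2 = 11100010 → 3-byte char (#11). Advance 3.
Reached end at offset 32 after 11 code points.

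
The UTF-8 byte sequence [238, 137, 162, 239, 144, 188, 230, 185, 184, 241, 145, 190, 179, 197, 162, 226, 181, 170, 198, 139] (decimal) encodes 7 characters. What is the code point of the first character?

U+E262

Offset 0: leading byte 0xEE = 11101110 → 3-byte char #1 = EE 89 A2.
Leading byte 0xEE = 11101110 matches 1110xxxx → 3-byte sequence.
Byte 1: 0xEE = 11101110, payload 1110 (4 bits).
Byte 2: 0x89 = 10001001 (10xxxxxx ✓), payload 001001.
Byte 3: 0xA2 = 10100010 (10xxxxxx ✓), payload 100010.
Concatenate: 1110001001100010 = 0xE262 (16 bits → U+E262).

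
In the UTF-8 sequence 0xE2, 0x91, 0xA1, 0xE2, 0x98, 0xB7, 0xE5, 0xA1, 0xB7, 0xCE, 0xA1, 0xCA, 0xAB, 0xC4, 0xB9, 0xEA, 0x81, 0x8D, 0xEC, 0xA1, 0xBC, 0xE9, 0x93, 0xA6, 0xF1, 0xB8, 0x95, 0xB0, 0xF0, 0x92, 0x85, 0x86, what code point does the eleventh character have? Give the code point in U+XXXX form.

U+12146

Offset 0: leading byte 0xE2 = 11100010 → 3-byte char #1 = E2 91 A1.
Offset 3: leading byte 0xE2 = 11100010 → 3-byte char #2 = E2 98 B7.
Offset 6: leading byte 0xE5 = 11100101 → 3-byte char #3 = E5 A1 B7.
Offset 9: leading byte 0xCE = 11001110 → 2-byte char #4 = CE A1.
Offset 11: leading byte 0xCA = 11001010 → 2-byte char #5 = CA AB.
Offset 13: leading byte 0xC4 = 11000100 → 2-byte char #6 = C4 B9.
Offset 15: leading byte 0xEA = 11101010 → 3-byte char #7 = EA 81 8D.
Offset 18: leading byte 0xEC = 11101100 → 3-byte char #8 = EC A1 BC.
Offset 21: leading byte 0xE9 = 11101001 → 3-byte char #9 = E9 93 A6.
Offset 24: leading byte 0xF1 = 11110001 → 4-byte char #10 = F1 B8 95 B0.
Offset 28: leading byte 0xF0 = 11110000 → 4-byte char #11 = F0 92 85 86.
Leading byte 0xF0 = 11110000 matches 11110xxx → 4-byte sequence.
Byte 1: 0xF0 = 11110000, payload 000 (3 bits).
Byte 2: 0x92 = 10010010 (10xxxxxx ✓), payload 010010.
Byte 3: 0x85 = 10000101 (10xxxxxx ✓), payload 000101.
Byte 4: 0x86 = 10000110 (10xxxxxx ✓), payload 000110.
Concatenate: 000010010000101000110 = 0x12146 (21 bits → U+12146).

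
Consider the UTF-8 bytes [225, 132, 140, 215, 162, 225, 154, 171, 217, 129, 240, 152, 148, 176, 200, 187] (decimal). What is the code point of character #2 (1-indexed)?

Offset 0: leading byte 0xE1 = 11100001 → 3-byte char #1 = E1 84 8C.
Offset 3: leading byte 0xD7 = 11010111 → 2-byte char #2 = D7 A2.
Leading byte 0xD7 = 11010111 matches 110xxxxx → 2-byte sequence.
Byte 1: 0xD7 = 11010111, payload 10111 (5 bits).
Byte 2: 0xA2 = 10100010 (10xxxxxx ✓), payload 100010.
Concatenate: 10111100010 = 0x5E2 (11 bits → U+05E2).

U+05E2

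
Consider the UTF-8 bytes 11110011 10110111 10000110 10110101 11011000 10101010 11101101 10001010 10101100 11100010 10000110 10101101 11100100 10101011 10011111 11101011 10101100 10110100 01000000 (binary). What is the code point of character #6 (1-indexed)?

Offset 0: leading byte 0xF3 = 11110011 → 4-byte char #1 = F3 B7 86 B5.
Offset 4: leading byte 0xD8 = 11011000 → 2-byte char #2 = D8 AA.
Offset 6: leading byte 0xED = 11101101 → 3-byte char #3 = ED 8A AC.
Offset 9: leading byte 0xE2 = 11100010 → 3-byte char #4 = E2 86 AD.
Offset 12: leading byte 0xE4 = 11100100 → 3-byte char #5 = E4 AB 9F.
Offset 15: leading byte 0xEB = 11101011 → 3-byte char #6 = EB AC B4.
Leading byte 0xEB = 11101011 matches 1110xxxx → 3-byte sequence.
Byte 1: 0xEB = 11101011, payload 1011 (4 bits).
Byte 2: 0xAC = 10101100 (10xxxxxx ✓), payload 101100.
Byte 3: 0xB4 = 10110100 (10xxxxxx ✓), payload 110100.
Concatenate: 1011101100110100 = 0xBB34 (16 bits → U+BB34).

U+BB34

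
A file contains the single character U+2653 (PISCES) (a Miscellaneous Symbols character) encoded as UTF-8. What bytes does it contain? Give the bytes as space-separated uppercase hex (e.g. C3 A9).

U+2653 = 0x2653 = 9811 decimal. In range U+0800–U+FFFF → 3-byte form: 1110xxxx 10xxxxxx 10xxxxxx.
Binary (16 bits): 0010011001010011.
Split 4+6+6: 0010 | 011001 | 010011.
Byte 1: 11100010 = 0xE2.
Byte 2: 10011001 = 0x99.
Byte 3: 10010011 = 0x93.

E2 99 93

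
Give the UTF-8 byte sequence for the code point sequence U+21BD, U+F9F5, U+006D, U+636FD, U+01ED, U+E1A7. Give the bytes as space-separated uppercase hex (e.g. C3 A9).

U+21BD: 3-byte form → E2 86 BD.
U+F9F5: 3-byte form → EF A7 B5.
U+006D: 1-byte form → 6D.
U+636FD: 4-byte form → F1 A3 9B BD.
U+01ED: 2-byte form → C7 AD.
U+E1A7: 3-byte form → EE 86 A7.
Concatenated (16 bytes): E2 86 BD EF A7 B5 6D F1 A3 9B BD C7 AD EE 86 A7.

E2 86 BD EF A7 B5 6D F1 A3 9B BD C7 AD EE 86 A7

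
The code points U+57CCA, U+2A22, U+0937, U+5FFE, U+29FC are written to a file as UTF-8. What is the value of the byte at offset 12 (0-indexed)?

0xBE

U+57CCA → 4-byte form F1 97 B3 8A at offsets 0–3.
U+2A22 → 3-byte form E2 A8 A2 at offsets 4–6.
U+0937 → 3-byte form E0 A4 B7 at offsets 7–9.
U+5FFE → 3-byte form E5 BF BE at offsets 10–12.
Offset 12 falls in char 4's range; it's byte 3 of E5 BF BE = 0xBE.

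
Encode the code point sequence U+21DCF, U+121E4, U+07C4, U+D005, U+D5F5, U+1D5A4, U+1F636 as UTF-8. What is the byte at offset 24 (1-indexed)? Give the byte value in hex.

1-indexed offset 24 is 0-indexed offset 23.
U+21DCF → 4-byte form F0 A1 B7 8F at offsets 0–3.
U+121E4 → 4-byte form F0 92 87 A4 at offsets 4–7.
U+07C4 → 2-byte form DF 84 at offsets 8–9.
U+D005 → 3-byte form ED 80 85 at offsets 10–12.
U+D5F5 → 3-byte form ED 97 B5 at offsets 13–15.
U+1D5A4 → 4-byte form F0 9D 96 A4 at offsets 16–19.
U+1F636 → 4-byte form F0 9F 98 B6 at offsets 20–23.
Offset 23 falls in char 7's range; it's byte 4 of F0 9F 98 B6 = 0xB6.

0xB6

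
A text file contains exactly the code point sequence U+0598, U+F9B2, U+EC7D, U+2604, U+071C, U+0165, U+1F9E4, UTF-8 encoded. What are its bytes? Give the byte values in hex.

U+0598: 2-byte form → D6 98.
U+F9B2: 3-byte form → EF A6 B2.
U+EC7D: 3-byte form → EE B1 BD.
U+2604: 3-byte form → E2 98 84.
U+071C: 2-byte form → DC 9C.
U+0165: 2-byte form → C5 A5.
U+1F9E4: 4-byte form → F0 9F A7 A4.
Concatenated (19 bytes): D6 98 EF A6 B2 EE B1 BD E2 98 84 DC 9C C5 A5 F0 9F A7 A4.

D6 98 EF A6 B2 EE B1 BD E2 98 84 DC 9C C5 A5 F0 9F A7 A4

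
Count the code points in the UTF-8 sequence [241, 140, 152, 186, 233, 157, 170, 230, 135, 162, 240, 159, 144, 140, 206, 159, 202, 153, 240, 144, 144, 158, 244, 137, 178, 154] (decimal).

8

Byte at offset 0: 0xF1 = 11110001 → 4-byte char (#1). Advance 4.
Byte at offset 4: 0xE9 = 11101001 → 3-byte char (#2). Advance 3.
Byte at offset 7: 0xE6 = 11100110 → 3-byte char (#3). Advance 3.
Byte at offset 10: 0xF0 = 11110000 → 4-byte char (#4). Advance 4.
Byte at offset 14: 0xCE = 11001110 → 2-byte char (#5). Advance 2.
Byte at offset 16: 0xCA = 11001010 → 2-byte char (#6). Advance 2.
Byte at offset 18: 0xF0 = 11110000 → 4-byte char (#7). Advance 4.
Byte at offset 22: 0xF4 = 11110100 → 4-byte char (#8). Advance 4.
Reached end at offset 26 after 8 code points.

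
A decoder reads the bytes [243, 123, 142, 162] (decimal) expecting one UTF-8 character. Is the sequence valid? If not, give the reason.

Leading byte 0xF3 = 11110011 → 4-byte form.
Byte 2 is 0x7B = 01111011, which is not 10xxxxxx — expected a continuation byte.

invalid (non-continuation byte where continuation expected)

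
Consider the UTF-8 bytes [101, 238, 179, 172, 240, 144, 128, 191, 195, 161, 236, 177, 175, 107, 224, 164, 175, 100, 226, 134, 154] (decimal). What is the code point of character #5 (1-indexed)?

Offset 0: leading byte 0x65 = 01100101 → 1-byte char #1 = 65.
Offset 1: leading byte 0xEE = 11101110 → 3-byte char #2 = EE B3 AC.
Offset 4: leading byte 0xF0 = 11110000 → 4-byte char #3 = F0 90 80 BF.
Offset 8: leading byte 0xC3 = 11000011 → 2-byte char #4 = C3 A1.
Offset 10: leading byte 0xEC = 11101100 → 3-byte char #5 = EC B1 AF.
Leading byte 0xEC = 11101100 matches 1110xxxx → 3-byte sequence.
Byte 1: 0xEC = 11101100, payload 1100 (4 bits).
Byte 2: 0xB1 = 10110001 (10xxxxxx ✓), payload 110001.
Byte 3: 0xAF = 10101111 (10xxxxxx ✓), payload 101111.
Concatenate: 1100110001101111 = 0xCC6F (16 bits → U+CC6F).

U+CC6F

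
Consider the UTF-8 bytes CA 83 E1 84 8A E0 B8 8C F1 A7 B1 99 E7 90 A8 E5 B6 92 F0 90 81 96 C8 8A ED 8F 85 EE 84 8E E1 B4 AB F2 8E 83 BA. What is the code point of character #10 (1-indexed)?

U+E10E

Offset 0: leading byte 0xCA = 11001010 → 2-byte char #1 = CA 83.
Offset 2: leading byte 0xE1 = 11100001 → 3-byte char #2 = E1 84 8A.
Offset 5: leading byte 0xE0 = 11100000 → 3-byte char #3 = E0 B8 8C.
Offset 8: leading byte 0xF1 = 11110001 → 4-byte char #4 = F1 A7 B1 99.
Offset 12: leading byte 0xE7 = 11100111 → 3-byte char #5 = E7 90 A8.
Offset 15: leading byte 0xE5 = 11100101 → 3-byte char #6 = E5 B6 92.
Offset 18: leading byte 0xF0 = 11110000 → 4-byte char #7 = F0 90 81 96.
Offset 22: leading byte 0xC8 = 11001000 → 2-byte char #8 = C8 8A.
Offset 24: leading byte 0xED = 11101101 → 3-byte char #9 = ED 8F 85.
Offset 27: leading byte 0xEE = 11101110 → 3-byte char #10 = EE 84 8E.
Leading byte 0xEE = 11101110 matches 1110xxxx → 3-byte sequence.
Byte 1: 0xEE = 11101110, payload 1110 (4 bits).
Byte 2: 0x84 = 10000100 (10xxxxxx ✓), payload 000100.
Byte 3: 0x8E = 10001110 (10xxxxxx ✓), payload 001110.
Concatenate: 1110000100001110 = 0xE10E (16 bits → U+E10E).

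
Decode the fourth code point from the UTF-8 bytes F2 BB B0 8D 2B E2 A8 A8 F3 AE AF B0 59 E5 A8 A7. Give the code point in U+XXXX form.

Offset 0: leading byte 0xF2 = 11110010 → 4-byte char #1 = F2 BB B0 8D.
Offset 4: leading byte 0x2B = 00101011 → 1-byte char #2 = 2B.
Offset 5: leading byte 0xE2 = 11100010 → 3-byte char #3 = E2 A8 A8.
Offset 8: leading byte 0xF3 = 11110011 → 4-byte char #4 = F3 AE AF B0.
Leading byte 0xF3 = 11110011 matches 11110xxx → 4-byte sequence.
Byte 1: 0xF3 = 11110011, payload 011 (3 bits).
Byte 2: 0xAE = 10101110 (10xxxxxx ✓), payload 101110.
Byte 3: 0xAF = 10101111 (10xxxxxx ✓), payload 101111.
Byte 4: 0xB0 = 10110000 (10xxxxxx ✓), payload 110000.
Concatenate: 011101110101111110000 = 0xEEBF0 (21 bits → U+EEBF0).

U+EEBF0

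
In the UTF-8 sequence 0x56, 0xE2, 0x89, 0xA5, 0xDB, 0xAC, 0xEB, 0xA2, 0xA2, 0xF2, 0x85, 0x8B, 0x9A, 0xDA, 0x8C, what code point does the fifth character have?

Offset 0: leading byte 0x56 = 01010110 → 1-byte char #1 = 56.
Offset 1: leading byte 0xE2 = 11100010 → 3-byte char #2 = E2 89 A5.
Offset 4: leading byte 0xDB = 11011011 → 2-byte char #3 = DB AC.
Offset 6: leading byte 0xEB = 11101011 → 3-byte char #4 = EB A2 A2.
Offset 9: leading byte 0xF2 = 11110010 → 4-byte char #5 = F2 85 8B 9A.
Leading byte 0xF2 = 11110010 matches 11110xxx → 4-byte sequence.
Byte 1: 0xF2 = 11110010, payload 010 (3 bits).
Byte 2: 0x85 = 10000101 (10xxxxxx ✓), payload 000101.
Byte 3: 0x8B = 10001011 (10xxxxxx ✓), payload 001011.
Byte 4: 0x9A = 10011010 (10xxxxxx ✓), payload 011010.
Concatenate: 010000101001011011010 = 0x852DA (21 bits → U+852DA).

U+852DA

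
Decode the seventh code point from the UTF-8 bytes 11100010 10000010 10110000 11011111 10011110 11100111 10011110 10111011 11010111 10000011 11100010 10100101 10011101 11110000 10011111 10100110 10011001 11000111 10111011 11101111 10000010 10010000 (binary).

Offset 0: leading byte 0xE2 = 11100010 → 3-byte char #1 = E2 82 B0.
Offset 3: leading byte 0xDF = 11011111 → 2-byte char #2 = DF 9E.
Offset 5: leading byte 0xE7 = 11100111 → 3-byte char #3 = E7 9E BB.
Offset 8: leading byte 0xD7 = 11010111 → 2-byte char #4 = D7 83.
Offset 10: leading byte 0xE2 = 11100010 → 3-byte char #5 = E2 A5 9D.
Offset 13: leading byte 0xF0 = 11110000 → 4-byte char #6 = F0 9F A6 99.
Offset 17: leading byte 0xC7 = 11000111 → 2-byte char #7 = C7 BB.
Leading byte 0xC7 = 11000111 matches 110xxxxx → 2-byte sequence.
Byte 1: 0xC7 = 11000111, payload 00111 (5 bits).
Byte 2: 0xBB = 10111011 (10xxxxxx ✓), payload 111011.
Concatenate: 00111111011 = 0x1FB (11 bits → U+01FB).

U+01FB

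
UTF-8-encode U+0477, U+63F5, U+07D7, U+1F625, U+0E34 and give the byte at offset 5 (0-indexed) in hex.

0xDF

U+0477 → 2-byte form D1 B7 at offsets 0–1.
U+63F5 → 3-byte form E6 8F B5 at offsets 2–4.
U+07D7 → 2-byte form DF 97 at offsets 5–6.
Offset 5 falls in char 3's range; it's byte 1 of DF 97 = 0xDF.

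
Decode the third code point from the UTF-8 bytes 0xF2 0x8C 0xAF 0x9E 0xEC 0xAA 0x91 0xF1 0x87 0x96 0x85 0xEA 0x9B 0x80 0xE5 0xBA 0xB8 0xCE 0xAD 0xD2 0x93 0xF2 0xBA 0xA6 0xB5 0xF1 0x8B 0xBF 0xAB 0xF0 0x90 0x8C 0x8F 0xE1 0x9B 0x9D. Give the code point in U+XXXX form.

U+47585

Offset 0: leading byte 0xF2 = 11110010 → 4-byte char #1 = F2 8C AF 9E.
Offset 4: leading byte 0xEC = 11101100 → 3-byte char #2 = EC AA 91.
Offset 7: leading byte 0xF1 = 11110001 → 4-byte char #3 = F1 87 96 85.
Leading byte 0xF1 = 11110001 matches 11110xxx → 4-byte sequence.
Byte 1: 0xF1 = 11110001, payload 001 (3 bits).
Byte 2: 0x87 = 10000111 (10xxxxxx ✓), payload 000111.
Byte 3: 0x96 = 10010110 (10xxxxxx ✓), payload 010110.
Byte 4: 0x85 = 10000101 (10xxxxxx ✓), payload 000101.
Concatenate: 001000111010110000101 = 0x47585 (21 bits → U+47585).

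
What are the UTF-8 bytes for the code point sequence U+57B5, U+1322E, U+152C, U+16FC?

E5 9E B5 F0 93 88 AE E1 94 AC E1 9B BC

U+57B5: 3-byte form → E5 9E B5.
U+1322E: 4-byte form → F0 93 88 AE.
U+152C: 3-byte form → E1 94 AC.
U+16FC: 3-byte form → E1 9B BC.
Concatenated (13 bytes): E5 9E B5 F0 93 88 AE E1 94 AC E1 9B BC.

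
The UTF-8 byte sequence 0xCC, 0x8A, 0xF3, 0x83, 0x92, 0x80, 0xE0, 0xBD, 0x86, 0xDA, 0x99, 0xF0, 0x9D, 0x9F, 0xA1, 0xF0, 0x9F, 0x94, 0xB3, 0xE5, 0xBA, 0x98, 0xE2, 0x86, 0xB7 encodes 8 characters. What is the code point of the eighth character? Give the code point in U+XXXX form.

U+21B7

Offset 0: leading byte 0xCC = 11001100 → 2-byte char #1 = CC 8A.
Offset 2: leading byte 0xF3 = 11110011 → 4-byte char #2 = F3 83 92 80.
Offset 6: leading byte 0xE0 = 11100000 → 3-byte char #3 = E0 BD 86.
Offset 9: leading byte 0xDA = 11011010 → 2-byte char #4 = DA 99.
Offset 11: leading byte 0xF0 = 11110000 → 4-byte char #5 = F0 9D 9F A1.
Offset 15: leading byte 0xF0 = 11110000 → 4-byte char #6 = F0 9F 94 B3.
Offset 19: leading byte 0xE5 = 11100101 → 3-byte char #7 = E5 BA 98.
Offset 22: leading byte 0xE2 = 11100010 → 3-byte char #8 = E2 86 B7.
Leading byte 0xE2 = 11100010 matches 1110xxxx → 3-byte sequence.
Byte 1: 0xE2 = 11100010, payload 0010 (4 bits).
Byte 2: 0x86 = 10000110 (10xxxxxx ✓), payload 000110.
Byte 3: 0xB7 = 10110111 (10xxxxxx ✓), payload 110111.
Concatenate: 0010000110110111 = 0x21B7 (16 bits → U+21B7).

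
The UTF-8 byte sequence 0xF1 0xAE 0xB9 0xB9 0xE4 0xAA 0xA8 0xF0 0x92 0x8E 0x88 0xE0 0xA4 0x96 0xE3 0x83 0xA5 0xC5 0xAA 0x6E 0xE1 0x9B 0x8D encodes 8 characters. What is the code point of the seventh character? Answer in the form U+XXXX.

U+006E

Offset 0: leading byte 0xF1 = 11110001 → 4-byte char #1 = F1 AE B9 B9.
Offset 4: leading byte 0xE4 = 11100100 → 3-byte char #2 = E4 AA A8.
Offset 7: leading byte 0xF0 = 11110000 → 4-byte char #3 = F0 92 8E 88.
Offset 11: leading byte 0xE0 = 11100000 → 3-byte char #4 = E0 A4 96.
Offset 14: leading byte 0xE3 = 11100011 → 3-byte char #5 = E3 83 A5.
Offset 17: leading byte 0xC5 = 11000101 → 2-byte char #6 = C5 AA.
Offset 19: leading byte 0x6E = 01101110 → 1-byte char #7 = 6E.
Leading byte 0x6E = 01101110 matches 0xxxxxxx → 1-byte sequence.
Byte 1: 0x6E = 01101110, payload 1101110 (7 bits).
Concatenate: 1101110 = 0x6E (7 bits → U+006E).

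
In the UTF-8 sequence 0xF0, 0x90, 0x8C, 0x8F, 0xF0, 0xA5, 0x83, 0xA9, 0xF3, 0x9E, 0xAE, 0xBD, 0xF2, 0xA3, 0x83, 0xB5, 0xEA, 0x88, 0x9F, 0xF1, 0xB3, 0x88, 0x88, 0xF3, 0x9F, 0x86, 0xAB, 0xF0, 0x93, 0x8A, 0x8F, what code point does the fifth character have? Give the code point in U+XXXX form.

U+A21F

Offset 0: leading byte 0xF0 = 11110000 → 4-byte char #1 = F0 90 8C 8F.
Offset 4: leading byte 0xF0 = 11110000 → 4-byte char #2 = F0 A5 83 A9.
Offset 8: leading byte 0xF3 = 11110011 → 4-byte char #3 = F3 9E AE BD.
Offset 12: leading byte 0xF2 = 11110010 → 4-byte char #4 = F2 A3 83 B5.
Offset 16: leading byte 0xEA = 11101010 → 3-byte char #5 = EA 88 9F.
Leading byte 0xEA = 11101010 matches 1110xxxx → 3-byte sequence.
Byte 1: 0xEA = 11101010, payload 1010 (4 bits).
Byte 2: 0x88 = 10001000 (10xxxxxx ✓), payload 001000.
Byte 3: 0x9F = 10011111 (10xxxxxx ✓), payload 011111.
Concatenate: 1010001000011111 = 0xA21F (16 bits → U+A21F).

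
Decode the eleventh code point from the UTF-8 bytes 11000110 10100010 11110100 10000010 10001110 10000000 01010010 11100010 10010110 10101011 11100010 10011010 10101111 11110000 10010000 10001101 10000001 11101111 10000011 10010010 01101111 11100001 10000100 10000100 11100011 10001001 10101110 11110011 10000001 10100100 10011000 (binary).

Offset 0: leading byte 0xC6 = 11000110 → 2-byte char #1 = C6 A2.
Offset 2: leading byte 0xF4 = 11110100 → 4-byte char #2 = F4 82 8E 80.
Offset 6: leading byte 0x52 = 01010010 → 1-byte char #3 = 52.
Offset 7: leading byte 0xE2 = 11100010 → 3-byte char #4 = E2 96 AB.
Offset 10: leading byte 0xE2 = 11100010 → 3-byte char #5 = E2 9A AF.
Offset 13: leading byte 0xF0 = 11110000 → 4-byte char #6 = F0 90 8D 81.
Offset 17: leading byte 0xEF = 11101111 → 3-byte char #7 = EF 83 92.
Offset 20: leading byte 0x6F = 01101111 → 1-byte char #8 = 6F.
Offset 21: leading byte 0xE1 = 11100001 → 3-byte char #9 = E1 84 84.
Offset 24: leading byte 0xE3 = 11100011 → 3-byte char #10 = E3 89 AE.
Offset 27: leading byte 0xF3 = 11110011 → 4-byte char #11 = F3 81 A4 98.
Leading byte 0xF3 = 11110011 matches 11110xxx → 4-byte sequence.
Byte 1: 0xF3 = 11110011, payload 011 (3 bits).
Byte 2: 0x81 = 10000001 (10xxxxxx ✓), payload 000001.
Byte 3: 0xA4 = 10100100 (10xxxxxx ✓), payload 100100.
Byte 4: 0x98 = 10011000 (10xxxxxx ✓), payload 011000.
Concatenate: 011000001100100011000 = 0xC1918 (21 bits → U+C1918).

U+C1918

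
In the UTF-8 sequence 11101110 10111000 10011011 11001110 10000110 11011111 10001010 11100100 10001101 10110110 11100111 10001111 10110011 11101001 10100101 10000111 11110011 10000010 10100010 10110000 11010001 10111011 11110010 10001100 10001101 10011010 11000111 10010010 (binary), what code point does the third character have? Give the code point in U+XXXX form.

Offset 0: leading byte 0xEE = 11101110 → 3-byte char #1 = EE B8 9B.
Offset 3: leading byte 0xCE = 11001110 → 2-byte char #2 = CE 86.
Offset 5: leading byte 0xDF = 11011111 → 2-byte char #3 = DF 8A.
Leading byte 0xDF = 11011111 matches 110xxxxx → 2-byte sequence.
Byte 1: 0xDF = 11011111, payload 11111 (5 bits).
Byte 2: 0x8A = 10001010 (10xxxxxx ✓), payload 001010.
Concatenate: 11111001010 = 0x7CA (11 bits → U+07CA).

U+07CA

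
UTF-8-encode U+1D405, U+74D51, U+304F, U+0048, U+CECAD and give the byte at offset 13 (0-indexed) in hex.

0x8E

U+1D405 → 4-byte form F0 9D 90 85 at offsets 0–3.
U+74D51 → 4-byte form F1 B4 B5 91 at offsets 4–7.
U+304F → 3-byte form E3 81 8F at offsets 8–10.
U+0048 → 1-byte form 48 at offsets 11–11.
U+CECAD → 4-byte form F3 8E B2 AD at offsets 12–15.
Offset 13 falls in char 5's range; it's byte 2 of F3 8E B2 AD = 0x8E.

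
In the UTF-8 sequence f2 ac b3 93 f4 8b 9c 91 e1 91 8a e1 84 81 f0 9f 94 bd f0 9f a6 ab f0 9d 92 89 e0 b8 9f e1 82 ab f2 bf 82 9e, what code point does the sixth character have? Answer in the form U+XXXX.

U+1F9AB

Offset 0: leading byte 0xF2 = 11110010 → 4-byte char #1 = F2 AC B3 93.
Offset 4: leading byte 0xF4 = 11110100 → 4-byte char #2 = F4 8B 9C 91.
Offset 8: leading byte 0xE1 = 11100001 → 3-byte char #3 = E1 91 8A.
Offset 11: leading byte 0xE1 = 11100001 → 3-byte char #4 = E1 84 81.
Offset 14: leading byte 0xF0 = 11110000 → 4-byte char #5 = F0 9F 94 BD.
Offset 18: leading byte 0xF0 = 11110000 → 4-byte char #6 = F0 9F A6 AB.
Leading byte 0xF0 = 11110000 matches 11110xxx → 4-byte sequence.
Byte 1: 0xF0 = 11110000, payload 000 (3 bits).
Byte 2: 0x9F = 10011111 (10xxxxxx ✓), payload 011111.
Byte 3: 0xA6 = 10100110 (10xxxxxx ✓), payload 100110.
Byte 4: 0xAB = 10101011 (10xxxxxx ✓), payload 101011.
Concatenate: 000011111100110101011 = 0x1F9AB (21 bits → U+1F9AB).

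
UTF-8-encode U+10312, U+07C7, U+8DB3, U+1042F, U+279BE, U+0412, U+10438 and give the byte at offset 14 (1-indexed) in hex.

1-indexed offset 14 is 0-indexed offset 13.
U+10312 → 4-byte form F0 90 8C 92 at offsets 0–3.
U+07C7 → 2-byte form DF 87 at offsets 4–5.
U+8DB3 → 3-byte form E8 B6 B3 at offsets 6–8.
U+1042F → 4-byte form F0 90 90 AF at offsets 9–12.
U+279BE → 4-byte form F0 A7 A6 BE at offsets 13–16.
Offset 13 falls in char 5's range; it's byte 1 of F0 A7 A6 BE = 0xF0.

0xF0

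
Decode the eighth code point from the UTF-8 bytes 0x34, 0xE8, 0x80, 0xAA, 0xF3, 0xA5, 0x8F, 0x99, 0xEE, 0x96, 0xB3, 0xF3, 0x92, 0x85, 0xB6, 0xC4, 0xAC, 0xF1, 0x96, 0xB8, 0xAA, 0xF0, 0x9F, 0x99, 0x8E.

U+1F64E

Offset 0: leading byte 0x34 = 00110100 → 1-byte char #1 = 34.
Offset 1: leading byte 0xE8 = 11101000 → 3-byte char #2 = E8 80 AA.
Offset 4: leading byte 0xF3 = 11110011 → 4-byte char #3 = F3 A5 8F 99.
Offset 8: leading byte 0xEE = 11101110 → 3-byte char #4 = EE 96 B3.
Offset 11: leading byte 0xF3 = 11110011 → 4-byte char #5 = F3 92 85 B6.
Offset 15: leading byte 0xC4 = 11000100 → 2-byte char #6 = C4 AC.
Offset 17: leading byte 0xF1 = 11110001 → 4-byte char #7 = F1 96 B8 AA.
Offset 21: leading byte 0xF0 = 11110000 → 4-byte char #8 = F0 9F 99 8E.
Leading byte 0xF0 = 11110000 matches 11110xxx → 4-byte sequence.
Byte 1: 0xF0 = 11110000, payload 000 (3 bits).
Byte 2: 0x9F = 10011111 (10xxxxxx ✓), payload 011111.
Byte 3: 0x99 = 10011001 (10xxxxxx ✓), payload 011001.
Byte 4: 0x8E = 10001110 (10xxxxxx ✓), payload 001110.
Concatenate: 000011111011001001110 = 0x1F64E (21 bits → U+1F64E).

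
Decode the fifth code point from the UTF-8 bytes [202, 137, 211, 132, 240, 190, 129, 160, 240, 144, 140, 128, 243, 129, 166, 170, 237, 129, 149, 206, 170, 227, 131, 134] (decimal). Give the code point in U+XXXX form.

Offset 0: leading byte 0xCA = 11001010 → 2-byte char #1 = CA 89.
Offset 2: leading byte 0xD3 = 11010011 → 2-byte char #2 = D3 84.
Offset 4: leading byte 0xF0 = 11110000 → 4-byte char #3 = F0 BE 81 A0.
Offset 8: leading byte 0xF0 = 11110000 → 4-byte char #4 = F0 90 8C 80.
Offset 12: leading byte 0xF3 = 11110011 → 4-byte char #5 = F3 81 A6 AA.
Leading byte 0xF3 = 11110011 matches 11110xxx → 4-byte sequence.
Byte 1: 0xF3 = 11110011, payload 011 (3 bits).
Byte 2: 0x81 = 10000001 (10xxxxxx ✓), payload 000001.
Byte 3: 0xA6 = 10100110 (10xxxxxx ✓), payload 100110.
Byte 4: 0xAA = 10101010 (10xxxxxx ✓), payload 101010.
Concatenate: 011000001100110101010 = 0xC19AA (21 bits → U+C19AA).

U+C19AA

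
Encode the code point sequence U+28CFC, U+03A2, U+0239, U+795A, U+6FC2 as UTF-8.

F0 A8 B3 BC CE A2 C8 B9 E7 A5 9A E6 BF 82

U+28CFC: 4-byte form → F0 A8 B3 BC.
U+03A2: 2-byte form → CE A2.
U+0239: 2-byte form → C8 B9.
U+795A: 3-byte form → E7 A5 9A.
U+6FC2: 3-byte form → E6 BF 82.
Concatenated (14 bytes): F0 A8 B3 BC CE A2 C8 B9 E7 A5 9A E6 BF 82.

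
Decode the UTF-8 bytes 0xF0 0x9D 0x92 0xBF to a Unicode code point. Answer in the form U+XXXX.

Leading byte 0xF0 = 11110000 matches 11110xxx → 4-byte sequence.
Byte 1: 0xF0 = 11110000, payload 000 (3 bits).
Byte 2: 0x9D = 10011101 (10xxxxxx ✓), payload 011101.
Byte 3: 0x92 = 10010010 (10xxxxxx ✓), payload 010010.
Byte 4: 0xBF = 10111111 (10xxxxxx ✓), payload 111111.
Concatenate: 000011101010010111111 = 0x1D4BF (21 bits → U+1D4BF).

U+1D4BF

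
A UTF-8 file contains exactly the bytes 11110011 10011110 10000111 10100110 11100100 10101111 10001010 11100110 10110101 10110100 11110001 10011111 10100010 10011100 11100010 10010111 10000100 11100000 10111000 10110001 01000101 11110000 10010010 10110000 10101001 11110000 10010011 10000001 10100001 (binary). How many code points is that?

9

Byte at offset 0: 0xF3 = 11110011 → 4-byte char (#1). Advance 4.
Byte at offset 4: 0xE4 = 11100100 → 3-byte char (#2). Advance 3.
Byte at offset 7: 0xE6 = 11100110 → 3-byte char (#3). Advance 3.
Byte at offset 10: 0xF1 = 11110001 → 4-byte char (#4). Advance 4.
Byte at offset 14: 0xE2 = 11100010 → 3-byte char (#5). Advance 3.
Byte at offset 17: 0xE0 = 11100000 → 3-byte char (#6). Advance 3.
Byte at offset 20: 0x45 = 01000101 → 1-byte char (#7). Advance 1.
Byte at offset 21: 0xF0 = 11110000 → 4-byte char (#8). Advance 4.
Byte at offset 25: 0xF0 = 11110000 → 4-byte char (#9). Advance 4.
Reached end at offset 29 after 9 code points.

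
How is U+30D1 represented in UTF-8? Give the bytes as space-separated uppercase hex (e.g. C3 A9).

E3 83 91

U+30D1 = 0x30D1 = 12497 decimal. In range U+0800–U+FFFF → 3-byte form: 1110xxxx 10xxxxxx 10xxxxxx.
Binary (16 bits): 0011000011010001.
Split 4+6+6: 0011 | 000011 | 010001.
Byte 1: 11100011 = 0xE3.
Byte 2: 10000011 = 0x83.
Byte 3: 10010001 = 0x91.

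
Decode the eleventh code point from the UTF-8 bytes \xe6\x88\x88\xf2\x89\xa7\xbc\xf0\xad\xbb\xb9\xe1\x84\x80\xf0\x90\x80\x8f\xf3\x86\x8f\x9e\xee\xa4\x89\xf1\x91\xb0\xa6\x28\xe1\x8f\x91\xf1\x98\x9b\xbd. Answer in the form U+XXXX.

U+586FD

Offset 0: leading byte 0xE6 = 11100110 → 3-byte char #1 = E6 88 88.
Offset 3: leading byte 0xF2 = 11110010 → 4-byte char #2 = F2 89 A7 BC.
Offset 7: leading byte 0xF0 = 11110000 → 4-byte char #3 = F0 AD BB B9.
Offset 11: leading byte 0xE1 = 11100001 → 3-byte char #4 = E1 84 80.
Offset 14: leading byte 0xF0 = 11110000 → 4-byte char #5 = F0 90 80 8F.
Offset 18: leading byte 0xF3 = 11110011 → 4-byte char #6 = F3 86 8F 9E.
Offset 22: leading byte 0xEE = 11101110 → 3-byte char #7 = EE A4 89.
Offset 25: leading byte 0xF1 = 11110001 → 4-byte char #8 = F1 91 B0 A6.
Offset 29: leading byte 0x28 = 00101000 → 1-byte char #9 = 28.
Offset 30: leading byte 0xE1 = 11100001 → 3-byte char #10 = E1 8F 91.
Offset 33: leading byte 0xF1 = 11110001 → 4-byte char #11 = F1 98 9B BD.
Leading byte 0xF1 = 11110001 matches 11110xxx → 4-byte sequence.
Byte 1: 0xF1 = 11110001, payload 001 (3 bits).
Byte 2: 0x98 = 10011000 (10xxxxxx ✓), payload 011000.
Byte 3: 0x9B = 10011011 (10xxxxxx ✓), payload 011011.
Byte 4: 0xBD = 10111101 (10xxxxxx ✓), payload 111101.
Concatenate: 001011000011011111101 = 0x586FD (21 bits → U+586FD).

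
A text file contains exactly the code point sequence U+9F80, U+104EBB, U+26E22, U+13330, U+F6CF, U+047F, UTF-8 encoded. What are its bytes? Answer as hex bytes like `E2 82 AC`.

U+9F80: 3-byte form → E9 BE 80.
U+104EBB: 4-byte form → F4 84 BA BB.
U+26E22: 4-byte form → F0 A6 B8 A2.
U+13330: 4-byte form → F0 93 8C B0.
U+F6CF: 3-byte form → EF 9B 8F.
U+047F: 2-byte form → D1 BF.
Concatenated (20 bytes): E9 BE 80 F4 84 BA BB F0 A6 B8 A2 F0 93 8C B0 EF 9B 8F D1 BF.

E9 BE 80 F4 84 BA BB F0 A6 B8 A2 F0 93 8C B0 EF 9B 8F D1 BF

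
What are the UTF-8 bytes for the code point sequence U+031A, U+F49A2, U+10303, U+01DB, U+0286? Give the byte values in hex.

CC 9A F3 B4 A6 A2 F0 90 8C 83 C7 9B CA 86

U+031A: 2-byte form → CC 9A.
U+F49A2: 4-byte form → F3 B4 A6 A2.
U+10303: 4-byte form → F0 90 8C 83.
U+01DB: 2-byte form → C7 9B.
U+0286: 2-byte form → CA 86.
Concatenated (14 bytes): CC 9A F3 B4 A6 A2 F0 90 8C 83 C7 9B CA 86.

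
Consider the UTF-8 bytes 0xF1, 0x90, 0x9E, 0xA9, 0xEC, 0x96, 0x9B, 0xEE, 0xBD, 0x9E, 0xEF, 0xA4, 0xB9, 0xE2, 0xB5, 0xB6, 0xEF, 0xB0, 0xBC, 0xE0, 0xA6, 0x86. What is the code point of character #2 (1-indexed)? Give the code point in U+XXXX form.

U+C59B

Offset 0: leading byte 0xF1 = 11110001 → 4-byte char #1 = F1 90 9E A9.
Offset 4: leading byte 0xEC = 11101100 → 3-byte char #2 = EC 96 9B.
Leading byte 0xEC = 11101100 matches 1110xxxx → 3-byte sequence.
Byte 1: 0xEC = 11101100, payload 1100 (4 bits).
Byte 2: 0x96 = 10010110 (10xxxxxx ✓), payload 010110.
Byte 3: 0x9B = 10011011 (10xxxxxx ✓), payload 011011.
Concatenate: 1100010110011011 = 0xC59B (16 bits → U+C59B).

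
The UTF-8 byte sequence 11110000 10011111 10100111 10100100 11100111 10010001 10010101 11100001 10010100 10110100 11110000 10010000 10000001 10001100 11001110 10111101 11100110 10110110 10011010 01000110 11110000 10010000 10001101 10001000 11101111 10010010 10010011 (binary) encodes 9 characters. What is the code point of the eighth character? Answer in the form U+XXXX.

Offset 0: leading byte 0xF0 = 11110000 → 4-byte char #1 = F0 9F A7 A4.
Offset 4: leading byte 0xE7 = 11100111 → 3-byte char #2 = E7 91 95.
Offset 7: leading byte 0xE1 = 11100001 → 3-byte char #3 = E1 94 B4.
Offset 10: leading byte 0xF0 = 11110000 → 4-byte char #4 = F0 90 81 8C.
Offset 14: leading byte 0xCE = 11001110 → 2-byte char #5 = CE BD.
Offset 16: leading byte 0xE6 = 11100110 → 3-byte char #6 = E6 B6 9A.
Offset 19: leading byte 0x46 = 01000110 → 1-byte char #7 = 46.
Offset 20: leading byte 0xF0 = 11110000 → 4-byte char #8 = F0 90 8D 88.
Leading byte 0xF0 = 11110000 matches 11110xxx → 4-byte sequence.
Byte 1: 0xF0 = 11110000, payload 000 (3 bits).
Byte 2: 0x90 = 10010000 (10xxxxxx ✓), payload 010000.
Byte 3: 0x8D = 10001101 (10xxxxxx ✓), payload 001101.
Byte 4: 0x88 = 10001000 (10xxxxxx ✓), payload 001000.
Concatenate: 000010000001101001000 = 0x10348 (21 bits → U+10348).

U+10348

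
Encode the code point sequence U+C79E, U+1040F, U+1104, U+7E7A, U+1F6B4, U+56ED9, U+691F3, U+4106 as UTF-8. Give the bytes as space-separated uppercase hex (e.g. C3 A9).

U+C79E: 3-byte form → EC 9E 9E.
U+1040F: 4-byte form → F0 90 90 8F.
U+1104: 3-byte form → E1 84 84.
U+7E7A: 3-byte form → E7 B9 BA.
U+1F6B4: 4-byte form → F0 9F 9A B4.
U+56ED9: 4-byte form → F1 96 BB 99.
U+691F3: 4-byte form → F1 A9 87 B3.
U+4106: 3-byte form → E4 84 86.
Concatenated (28 bytes): EC 9E 9E F0 90 90 8F E1 84 84 E7 B9 BA F0 9F 9A B4 F1 96 BB 99 F1 A9 87 B3 E4 84 86.

EC 9E 9E F0 90 90 8F E1 84 84 E7 B9 BA F0 9F 9A B4 F1 96 BB 99 F1 A9 87 B3 E4 84 86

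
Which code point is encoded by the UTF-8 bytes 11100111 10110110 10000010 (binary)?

U+7D82

Leading byte 0xE7 = 11100111 matches 1110xxxx → 3-byte sequence.
Byte 1: 0xE7 = 11100111, payload 0111 (4 bits).
Byte 2: 0xB6 = 10110110 (10xxxxxx ✓), payload 110110.
Byte 3: 0x82 = 10000010 (10xxxxxx ✓), payload 000010.
Concatenate: 0111110110000010 = 0x7D82 (16 bits → U+7D82).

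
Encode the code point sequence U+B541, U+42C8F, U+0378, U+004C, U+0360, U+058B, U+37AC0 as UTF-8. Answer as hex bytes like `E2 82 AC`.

EB 95 81 F1 82 B2 8F CD B8 4C CD A0 D6 8B F0 B7 AB 80

U+B541: 3-byte form → EB 95 81.
U+42C8F: 4-byte form → F1 82 B2 8F.
U+0378: 2-byte form → CD B8.
U+004C: 1-byte form → 4C.
U+0360: 2-byte form → CD A0.
U+058B: 2-byte form → D6 8B.
U+37AC0: 4-byte form → F0 B7 AB 80.
Concatenated (18 bytes): EB 95 81 F1 82 B2 8F CD B8 4C CD A0 D6 8B F0 B7 AB 80.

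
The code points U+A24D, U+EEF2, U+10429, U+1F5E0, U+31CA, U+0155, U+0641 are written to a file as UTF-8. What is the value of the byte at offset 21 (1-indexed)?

1-indexed offset 21 is 0-indexed offset 20.
U+A24D → 3-byte form EA 89 8D at offsets 0–2.
U+EEF2 → 3-byte form EE BB B2 at offsets 3–5.
U+10429 → 4-byte form F0 90 90 A9 at offsets 6–9.
U+1F5E0 → 4-byte form F0 9F 97 A0 at offsets 10–13.
U+31CA → 3-byte form E3 87 8A at offsets 14–16.
U+0155 → 2-byte form C5 95 at offsets 17–18.
U+0641 → 2-byte form D9 81 at offsets 19–20.
Offset 20 falls in char 7's range; it's byte 2 of D9 81 = 0x81.

0x81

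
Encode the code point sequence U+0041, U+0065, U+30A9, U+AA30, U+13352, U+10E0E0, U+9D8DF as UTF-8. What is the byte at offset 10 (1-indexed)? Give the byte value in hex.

0x93

1-indexed offset 10 is 0-indexed offset 9.
U+0041 → 1-byte form 41 at offsets 0–0.
U+0065 → 1-byte form 65 at offsets 1–1.
U+30A9 → 3-byte form E3 82 A9 at offsets 2–4.
U+AA30 → 3-byte form EA A8 B0 at offsets 5–7.
U+13352 → 4-byte form F0 93 8D 92 at offsets 8–11.
Offset 9 falls in char 5's range; it's byte 2 of F0 93 8D 92 = 0x93.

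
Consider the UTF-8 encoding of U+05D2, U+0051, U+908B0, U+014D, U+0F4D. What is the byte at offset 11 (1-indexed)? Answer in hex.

0xBD

1-indexed offset 11 is 0-indexed offset 10.
U+05D2 → 2-byte form D7 92 at offsets 0–1.
U+0051 → 1-byte form 51 at offsets 2–2.
U+908B0 → 4-byte form F2 90 A2 B0 at offsets 3–6.
U+014D → 2-byte form C5 8D at offsets 7–8.
U+0F4D → 3-byte form E0 BD 8D at offsets 9–11.
Offset 10 falls in char 5's range; it's byte 2 of E0 BD 8D = 0xBD.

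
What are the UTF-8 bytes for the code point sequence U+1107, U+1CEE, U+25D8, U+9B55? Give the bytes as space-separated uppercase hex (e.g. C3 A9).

U+1107: 3-byte form → E1 84 87.
U+1CEE: 3-byte form → E1 B3 AE.
U+25D8: 3-byte form → E2 97 98.
U+9B55: 3-byte form → E9 AD 95.
Concatenated (12 bytes): E1 84 87 E1 B3 AE E2 97 98 E9 AD 95.

E1 84 87 E1 B3 AE E2 97 98 E9 AD 95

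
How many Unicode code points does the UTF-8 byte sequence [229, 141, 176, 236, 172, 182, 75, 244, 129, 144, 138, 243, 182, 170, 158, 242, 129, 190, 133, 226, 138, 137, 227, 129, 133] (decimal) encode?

8

Byte at offset 0: 0xE5 = 11100101 → 3-byte char (#1). Advance 3.
Byte at offset 3: 0xEC = 11101100 → 3-byte char (#2). Advance 3.
Byte at offset 6: 0x4B = 01001011 → 1-byte char (#3). Advance 1.
Byte at offset 7: 0xF4 = 11110100 → 4-byte char (#4). Advance 4.
Byte at offset 11: 0xF3 = 11110011 → 4-byte char (#5). Advance 4.
Byte at offset 15: 0xF2 = 11110010 → 4-byte char (#6). Advance 4.
Byte at offset 19: 0xE2 = 11100010 → 3-byte char (#7). Advance 3.
Byte at offset 22: 0xE3 = 11100011 → 3-byte char (#8). Advance 3.
Reached end at offset 25 after 8 code points.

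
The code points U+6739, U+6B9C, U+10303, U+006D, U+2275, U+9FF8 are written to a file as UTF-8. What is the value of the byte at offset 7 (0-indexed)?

0x90

U+6739 → 3-byte form E6 9C B9 at offsets 0–2.
U+6B9C → 3-byte form E6 AE 9C at offsets 3–5.
U+10303 → 4-byte form F0 90 8C 83 at offsets 6–9.
Offset 7 falls in char 3's range; it's byte 2 of F0 90 8C 83 = 0x90.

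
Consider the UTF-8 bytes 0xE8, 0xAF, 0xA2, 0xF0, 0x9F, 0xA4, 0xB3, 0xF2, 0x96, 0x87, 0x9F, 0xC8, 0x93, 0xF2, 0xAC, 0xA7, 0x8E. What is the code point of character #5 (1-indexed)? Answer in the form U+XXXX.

Offset 0: leading byte 0xE8 = 11101000 → 3-byte char #1 = E8 AF A2.
Offset 3: leading byte 0xF0 = 11110000 → 4-byte char #2 = F0 9F A4 B3.
Offset 7: leading byte 0xF2 = 11110010 → 4-byte char #3 = F2 96 87 9F.
Offset 11: leading byte 0xC8 = 11001000 → 2-byte char #4 = C8 93.
Offset 13: leading byte 0xF2 = 11110010 → 4-byte char #5 = F2 AC A7 8E.
Leading byte 0xF2 = 11110010 matches 11110xxx → 4-byte sequence.
Byte 1: 0xF2 = 11110010, payload 010 (3 bits).
Byte 2: 0xAC = 10101100 (10xxxxxx ✓), payload 101100.
Byte 3: 0xA7 = 10100111 (10xxxxxx ✓), payload 100111.
Byte 4: 0x8E = 10001110 (10xxxxxx ✓), payload 001110.
Concatenate: 010101100100111001110 = 0xAC9CE (21 bits → U+AC9CE).

U+AC9CE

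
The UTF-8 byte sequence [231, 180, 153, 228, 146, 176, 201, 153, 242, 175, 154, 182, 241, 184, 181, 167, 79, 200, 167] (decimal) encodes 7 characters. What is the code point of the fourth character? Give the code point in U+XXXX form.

U+AF6B6

Offset 0: leading byte 0xE7 = 11100111 → 3-byte char #1 = E7 B4 99.
Offset 3: leading byte 0xE4 = 11100100 → 3-byte char #2 = E4 92 B0.
Offset 6: leading byte 0xC9 = 11001001 → 2-byte char #3 = C9 99.
Offset 8: leading byte 0xF2 = 11110010 → 4-byte char #4 = F2 AF 9A B6.
Leading byte 0xF2 = 11110010 matches 11110xxx → 4-byte sequence.
Byte 1: 0xF2 = 11110010, payload 010 (3 bits).
Byte 2: 0xAF = 10101111 (10xxxxxx ✓), payload 101111.
Byte 3: 0x9A = 10011010 (10xxxxxx ✓), payload 011010.
Byte 4: 0xB6 = 10110110 (10xxxxxx ✓), payload 110110.
Concatenate: 010101111011010110110 = 0xAF6B6 (21 bits → U+AF6B6).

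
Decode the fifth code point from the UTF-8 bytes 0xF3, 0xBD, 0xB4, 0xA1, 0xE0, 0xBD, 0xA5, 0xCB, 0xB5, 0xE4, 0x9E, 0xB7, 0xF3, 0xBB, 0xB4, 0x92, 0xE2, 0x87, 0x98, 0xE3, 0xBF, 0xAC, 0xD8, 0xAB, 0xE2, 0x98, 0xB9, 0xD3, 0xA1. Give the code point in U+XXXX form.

U+FBD12

Offset 0: leading byte 0xF3 = 11110011 → 4-byte char #1 = F3 BD B4 A1.
Offset 4: leading byte 0xE0 = 11100000 → 3-byte char #2 = E0 BD A5.
Offset 7: leading byte 0xCB = 11001011 → 2-byte char #3 = CB B5.
Offset 9: leading byte 0xE4 = 11100100 → 3-byte char #4 = E4 9E B7.
Offset 12: leading byte 0xF3 = 11110011 → 4-byte char #5 = F3 BB B4 92.
Leading byte 0xF3 = 11110011 matches 11110xxx → 4-byte sequence.
Byte 1: 0xF3 = 11110011, payload 011 (3 bits).
Byte 2: 0xBB = 10111011 (10xxxxxx ✓), payload 111011.
Byte 3: 0xB4 = 10110100 (10xxxxxx ✓), payload 110100.
Byte 4: 0x92 = 10010010 (10xxxxxx ✓), payload 010010.
Concatenate: 011111011110100010010 = 0xFBD12 (21 bits → U+FBD12).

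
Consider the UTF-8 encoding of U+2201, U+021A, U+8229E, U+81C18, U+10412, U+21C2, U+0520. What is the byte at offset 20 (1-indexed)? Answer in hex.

1-indexed offset 20 is 0-indexed offset 19.
U+2201 → 3-byte form E2 88 81 at offsets 0–2.
U+021A → 2-byte form C8 9A at offsets 3–4.
U+8229E → 4-byte form F2 82 8A 9E at offsets 5–8.
U+81C18 → 4-byte form F2 81 B0 98 at offsets 9–12.
U+10412 → 4-byte form F0 90 90 92 at offsets 13–16.
U+21C2 → 3-byte form E2 87 82 at offsets 17–19.
Offset 19 falls in char 6's range; it's byte 3 of E2 87 82 = 0x82.

0x82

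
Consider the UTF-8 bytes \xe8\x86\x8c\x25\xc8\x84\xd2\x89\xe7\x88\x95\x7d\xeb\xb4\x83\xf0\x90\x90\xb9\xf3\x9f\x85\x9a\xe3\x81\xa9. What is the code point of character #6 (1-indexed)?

Offset 0: leading byte 0xE8 = 11101000 → 3-byte char #1 = E8 86 8C.
Offset 3: leading byte 0x25 = 00100101 → 1-byte char #2 = 25.
Offset 4: leading byte 0xC8 = 11001000 → 2-byte char #3 = C8 84.
Offset 6: leading byte 0xD2 = 11010010 → 2-byte char #4 = D2 89.
Offset 8: leading byte 0xE7 = 11100111 → 3-byte char #5 = E7 88 95.
Offset 11: leading byte 0x7D = 01111101 → 1-byte char #6 = 7D.
Leading byte 0x7D = 01111101 matches 0xxxxxxx → 1-byte sequence.
Byte 1: 0x7D = 01111101, payload 1111101 (7 bits).
Concatenate: 1111101 = 0x7D (7 bits → U+007D).

U+007D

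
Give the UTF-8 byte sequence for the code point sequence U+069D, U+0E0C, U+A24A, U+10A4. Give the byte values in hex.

U+069D: 2-byte form → DA 9D.
U+0E0C: 3-byte form → E0 B8 8C.
U+A24A: 3-byte form → EA 89 8A.
U+10A4: 3-byte form → E1 82 A4.
Concatenated (11 bytes): DA 9D E0 B8 8C EA 89 8A E1 82 A4.

DA 9D E0 B8 8C EA 89 8A E1 82 A4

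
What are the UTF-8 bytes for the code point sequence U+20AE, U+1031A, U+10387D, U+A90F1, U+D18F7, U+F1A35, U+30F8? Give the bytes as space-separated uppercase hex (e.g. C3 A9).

E2 82 AE F0 90 8C 9A F4 83 A1 BD F2 A9 83 B1 F3 91 A3 B7 F3 B1 A8 B5 E3 83 B8

U+20AE: 3-byte form → E2 82 AE.
U+1031A: 4-byte form → F0 90 8C 9A.
U+10387D: 4-byte form → F4 83 A1 BD.
U+A90F1: 4-byte form → F2 A9 83 B1.
U+D18F7: 4-byte form → F3 91 A3 B7.
U+F1A35: 4-byte form → F3 B1 A8 B5.
U+30F8: 3-byte form → E3 83 B8.
Concatenated (26 bytes): E2 82 AE F0 90 8C 9A F4 83 A1 BD F2 A9 83 B1 F3 91 A3 B7 F3 B1 A8 B5 E3 83 B8.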